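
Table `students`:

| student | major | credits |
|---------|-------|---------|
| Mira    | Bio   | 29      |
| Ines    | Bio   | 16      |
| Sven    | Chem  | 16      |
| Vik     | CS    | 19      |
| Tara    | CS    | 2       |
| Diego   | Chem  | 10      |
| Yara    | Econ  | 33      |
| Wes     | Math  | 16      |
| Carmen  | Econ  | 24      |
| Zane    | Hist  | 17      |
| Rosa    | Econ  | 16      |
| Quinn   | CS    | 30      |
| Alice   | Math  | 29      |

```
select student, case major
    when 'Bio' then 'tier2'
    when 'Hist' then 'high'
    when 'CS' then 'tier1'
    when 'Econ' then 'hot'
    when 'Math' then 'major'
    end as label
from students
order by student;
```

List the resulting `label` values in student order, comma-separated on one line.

major, hot, NULL, tier2, tier2, tier1, hot, NULL, tier1, tier1, major, hot, high

student=Alice: major='Math' → major
student=Carmen: major='Econ' → hot
student=Diego: (no match → NULL) → NULL
student=Ines: major='Bio' → tier2
student=Mira: major='Bio' → tier2
student=Quinn: major='CS' → tier1
student=Rosa: major='Econ' → hot
student=Sven: (no match → NULL) → NULL
student=Tara: major='CS' → tier1
student=Vik: major='CS' → tier1
student=Wes: major='Math' → major
student=Yara: major='Econ' → hot
student=Zane: major='Hist' → high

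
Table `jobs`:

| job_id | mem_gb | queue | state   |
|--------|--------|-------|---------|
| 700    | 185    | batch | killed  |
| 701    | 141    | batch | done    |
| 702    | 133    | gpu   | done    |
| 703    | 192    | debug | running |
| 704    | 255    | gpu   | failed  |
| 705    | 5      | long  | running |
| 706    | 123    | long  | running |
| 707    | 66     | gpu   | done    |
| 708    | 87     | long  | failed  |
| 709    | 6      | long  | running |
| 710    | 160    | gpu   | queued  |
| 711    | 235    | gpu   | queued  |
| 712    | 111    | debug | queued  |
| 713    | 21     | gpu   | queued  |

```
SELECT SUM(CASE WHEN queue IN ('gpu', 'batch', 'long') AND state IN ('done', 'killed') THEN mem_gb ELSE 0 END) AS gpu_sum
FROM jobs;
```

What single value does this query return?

525

job_id=700: ✓ → 185
job_id=701: ✓ → 141
job_id=702: ✓ → 133
job_id=703: ✗
job_id=704: ✗
job_id=705: ✗
job_id=706: ✗
job_id=707: ✓ → 66
job_id=708: ✗
job_id=709: ✗
job_id=710: ✗
job_id=711: ✗
job_id=712: ✗
job_id=713: ✗
gpu_sum = 185 + 141 + 133 + 66 = 525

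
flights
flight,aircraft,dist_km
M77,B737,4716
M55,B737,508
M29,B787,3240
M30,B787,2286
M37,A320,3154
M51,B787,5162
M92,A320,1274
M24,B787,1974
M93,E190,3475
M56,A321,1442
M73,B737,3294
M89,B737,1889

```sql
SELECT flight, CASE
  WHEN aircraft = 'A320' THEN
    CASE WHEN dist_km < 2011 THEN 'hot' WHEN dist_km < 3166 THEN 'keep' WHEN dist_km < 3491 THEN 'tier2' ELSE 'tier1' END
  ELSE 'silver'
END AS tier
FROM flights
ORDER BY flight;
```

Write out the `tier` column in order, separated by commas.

flight=M24: aircraft='B787' → outer ELSE → silver
flight=M29: aircraft='B787' → outer ELSE → silver
flight=M30: aircraft='B787' → outer ELSE → silver
flight=M37: aircraft='A320' → inner[dist_km < 3166] → keep
flight=M51: aircraft='B787' → outer ELSE → silver
flight=M55: aircraft='B737' → outer ELSE → silver
flight=M56: aircraft='A321' → outer ELSE → silver
flight=M73: aircraft='B737' → outer ELSE → silver
flight=M77: aircraft='B737' → outer ELSE → silver
flight=M89: aircraft='B737' → outer ELSE → silver
flight=M92: aircraft='A320' → inner[dist_km < 2011] → hot
flight=M93: aircraft='E190' → outer ELSE → silver

silver, silver, silver, keep, silver, silver, silver, silver, silver, silver, hot, silver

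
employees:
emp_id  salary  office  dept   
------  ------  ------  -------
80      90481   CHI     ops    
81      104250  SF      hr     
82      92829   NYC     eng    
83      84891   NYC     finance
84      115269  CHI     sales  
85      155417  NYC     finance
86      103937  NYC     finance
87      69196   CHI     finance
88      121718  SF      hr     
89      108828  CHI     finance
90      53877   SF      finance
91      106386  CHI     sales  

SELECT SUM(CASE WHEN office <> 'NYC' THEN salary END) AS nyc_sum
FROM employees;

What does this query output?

emp_id=80: ✓ → 90481
emp_id=81: ✓ → 104250
emp_id=82: ✗
emp_id=83: ✗
emp_id=84: ✓ → 115269
emp_id=85: ✗
emp_id=86: ✗
emp_id=87: ✓ → 69196
emp_id=88: ✓ → 121718
emp_id=89: ✓ → 108828
emp_id=90: ✓ → 53877
emp_id=91: ✓ → 106386
nyc_sum = 90481 + 104250 + 115269 + 69196 + 121718 + 108828 + 53877 + 106386 = 770005

770005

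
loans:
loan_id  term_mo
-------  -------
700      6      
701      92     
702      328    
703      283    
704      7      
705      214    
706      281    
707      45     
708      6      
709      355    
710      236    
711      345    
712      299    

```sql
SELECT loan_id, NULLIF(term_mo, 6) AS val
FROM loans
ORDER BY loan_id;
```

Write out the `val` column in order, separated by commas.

NULL, 92, 328, 283, 7, 214, 281, 45, NULL, 355, 236, 345, 299

loan_id=700: term_mo=6 vs 6: equal → NULL
loan_id=701: term_mo=92 vs 6: differ → 92
loan_id=702: term_mo=328 vs 6: differ → 328
loan_id=703: term_mo=283 vs 6: differ → 283
loan_id=704: term_mo=7 vs 6: differ → 7
loan_id=705: term_mo=214 vs 6: differ → 214
loan_id=706: term_mo=281 vs 6: differ → 281
loan_id=707: term_mo=45 vs 6: differ → 45
loan_id=708: term_mo=6 vs 6: equal → NULL
loan_id=709: term_mo=355 vs 6: differ → 355
loan_id=710: term_mo=236 vs 6: differ → 236
loan_id=711: term_mo=345 vs 6: differ → 345
loan_id=712: term_mo=299 vs 6: differ → 299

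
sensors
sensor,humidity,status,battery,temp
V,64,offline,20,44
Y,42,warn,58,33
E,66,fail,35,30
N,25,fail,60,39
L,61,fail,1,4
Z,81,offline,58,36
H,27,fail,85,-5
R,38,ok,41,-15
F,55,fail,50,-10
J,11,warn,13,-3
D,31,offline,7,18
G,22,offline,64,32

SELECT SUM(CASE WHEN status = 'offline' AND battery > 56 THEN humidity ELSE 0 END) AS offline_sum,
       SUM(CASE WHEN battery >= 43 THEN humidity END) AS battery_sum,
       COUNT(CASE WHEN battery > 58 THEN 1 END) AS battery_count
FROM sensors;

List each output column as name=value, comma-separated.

[offline_sum: status = 'offline' AND battery > 56]
sensor=V: ✗
sensor=Y: ✗
sensor=E: ✗
sensor=N: ✗
sensor=L: ✗
sensor=Z: ✓ → 81
sensor=H: ✗
sensor=R: ✗
sensor=F: ✗
sensor=J: ✗
sensor=D: ✗
sensor=G: ✓ → 22
offline_sum = 81 + 22 = 103
—
[battery_sum: battery >= 43]
sensor=V: ✗
sensor=Y: ✓ → 42
sensor=E: ✗
sensor=N: ✓ → 25
sensor=L: ✗
sensor=Z: ✓ → 81
sensor=H: ✓ → 27
sensor=R: ✗
sensor=F: ✓ → 55
sensor=J: ✗
sensor=D: ✗
sensor=G: ✓ → 22
battery_sum = 42 + 25 + 81 + 27 + 55 + 22 = 252
—
[battery_count: battery > 58]
sensor=V: ✗
sensor=Y: ✗
sensor=E: ✗
sensor=N: ✓ → 1
sensor=L: ✗
sensor=Z: ✗
sensor=H: ✓ → 1
sensor=R: ✗
sensor=F: ✗
sensor=J: ✗
sensor=D: ✗
sensor=G: ✓ → 1
battery_count = COUNT(1, 1, 1) = 3

offline_sum=103, battery_sum=252, battery_count=3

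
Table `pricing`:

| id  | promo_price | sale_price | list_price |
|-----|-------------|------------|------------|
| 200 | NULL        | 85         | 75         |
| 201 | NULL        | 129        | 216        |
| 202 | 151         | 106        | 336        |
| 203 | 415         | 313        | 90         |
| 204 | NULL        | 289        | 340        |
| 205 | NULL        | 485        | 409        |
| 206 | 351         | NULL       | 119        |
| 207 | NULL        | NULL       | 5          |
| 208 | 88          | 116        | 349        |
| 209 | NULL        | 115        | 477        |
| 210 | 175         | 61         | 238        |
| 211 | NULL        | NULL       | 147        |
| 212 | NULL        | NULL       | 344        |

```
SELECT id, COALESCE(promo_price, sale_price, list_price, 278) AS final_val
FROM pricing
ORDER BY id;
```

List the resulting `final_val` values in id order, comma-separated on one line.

id=200: promo_price=NULL, sale_price=85 → 85
id=201: promo_price=NULL, sale_price=129 → 129
id=202: promo_price=151 → 151
id=203: promo_price=415 → 415
id=204: promo_price=NULL, sale_price=289 → 289
id=205: promo_price=NULL, sale_price=485 → 485
id=206: promo_price=351 → 351
id=207: promo_price=NULL, sale_price=NULL, list_price=5 → 5
id=208: promo_price=88 → 88
id=209: promo_price=NULL, sale_price=115 → 115
id=210: promo_price=175 → 175
id=211: promo_price=NULL, sale_price=NULL, list_price=147 → 147
id=212: promo_price=NULL, sale_price=NULL, list_price=344 → 344

85, 129, 151, 415, 289, 485, 351, 5, 88, 115, 175, 147, 344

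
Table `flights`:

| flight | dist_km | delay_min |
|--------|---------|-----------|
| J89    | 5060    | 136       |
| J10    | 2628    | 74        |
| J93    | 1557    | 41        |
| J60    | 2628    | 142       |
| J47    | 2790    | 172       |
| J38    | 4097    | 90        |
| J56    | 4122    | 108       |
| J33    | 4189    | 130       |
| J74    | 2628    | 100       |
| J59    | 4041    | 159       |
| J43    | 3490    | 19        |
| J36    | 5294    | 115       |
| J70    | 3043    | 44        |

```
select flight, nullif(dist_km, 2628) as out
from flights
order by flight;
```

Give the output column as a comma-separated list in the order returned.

NULL, 4189, 5294, 4097, 3490, 2790, 4122, 4041, NULL, 3043, NULL, 5060, 1557

flight=J10: dist_km=2628 vs 2628: equal → NULL
flight=J33: dist_km=4189 vs 2628: differ → 4189
flight=J36: dist_km=5294 vs 2628: differ → 5294
flight=J38: dist_km=4097 vs 2628: differ → 4097
flight=J43: dist_km=3490 vs 2628: differ → 3490
flight=J47: dist_km=2790 vs 2628: differ → 2790
flight=J56: dist_km=4122 vs 2628: differ → 4122
flight=J59: dist_km=4041 vs 2628: differ → 4041
flight=J60: dist_km=2628 vs 2628: equal → NULL
flight=J70: dist_km=3043 vs 2628: differ → 3043
flight=J74: dist_km=2628 vs 2628: equal → NULL
flight=J89: dist_km=5060 vs 2628: differ → 5060
flight=J93: dist_km=1557 vs 2628: differ → 1557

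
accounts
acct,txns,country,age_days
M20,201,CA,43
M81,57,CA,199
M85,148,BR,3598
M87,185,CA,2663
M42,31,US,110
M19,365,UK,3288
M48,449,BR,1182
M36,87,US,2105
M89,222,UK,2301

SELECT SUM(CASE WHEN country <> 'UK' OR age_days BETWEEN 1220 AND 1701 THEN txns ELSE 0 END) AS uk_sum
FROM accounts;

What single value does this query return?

1158

acct=M20: ✓ → 201
acct=M81: ✓ → 57
acct=M85: ✓ → 148
acct=M87: ✓ → 185
acct=M42: ✓ → 31
acct=M19: ✗
acct=M48: ✓ → 449
acct=M36: ✓ → 87
acct=M89: ✗
uk_sum = 201 + 57 + 148 + 185 + 31 + 449 + 87 = 1158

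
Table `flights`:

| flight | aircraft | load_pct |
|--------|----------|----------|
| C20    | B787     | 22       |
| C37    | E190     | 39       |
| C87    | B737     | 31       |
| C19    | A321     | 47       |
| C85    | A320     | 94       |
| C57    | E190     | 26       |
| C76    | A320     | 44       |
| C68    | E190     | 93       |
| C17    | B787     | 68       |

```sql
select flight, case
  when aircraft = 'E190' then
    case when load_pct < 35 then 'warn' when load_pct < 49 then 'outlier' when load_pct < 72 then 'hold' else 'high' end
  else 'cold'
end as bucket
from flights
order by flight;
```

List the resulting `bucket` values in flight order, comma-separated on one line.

flight=C17: aircraft='B787' → outer ELSE → cold
flight=C19: aircraft='A321' → outer ELSE → cold
flight=C20: aircraft='B787' → outer ELSE → cold
flight=C37: aircraft='E190' → inner[load_pct < 49] → outlier
flight=C57: aircraft='E190' → inner[load_pct < 35] → warn
flight=C68: aircraft='E190' → inner[ELSE] → high
flight=C76: aircraft='A320' → outer ELSE → cold
flight=C85: aircraft='A320' → outer ELSE → cold
flight=C87: aircraft='B737' → outer ELSE → cold

cold, cold, cold, outlier, warn, high, cold, cold, cold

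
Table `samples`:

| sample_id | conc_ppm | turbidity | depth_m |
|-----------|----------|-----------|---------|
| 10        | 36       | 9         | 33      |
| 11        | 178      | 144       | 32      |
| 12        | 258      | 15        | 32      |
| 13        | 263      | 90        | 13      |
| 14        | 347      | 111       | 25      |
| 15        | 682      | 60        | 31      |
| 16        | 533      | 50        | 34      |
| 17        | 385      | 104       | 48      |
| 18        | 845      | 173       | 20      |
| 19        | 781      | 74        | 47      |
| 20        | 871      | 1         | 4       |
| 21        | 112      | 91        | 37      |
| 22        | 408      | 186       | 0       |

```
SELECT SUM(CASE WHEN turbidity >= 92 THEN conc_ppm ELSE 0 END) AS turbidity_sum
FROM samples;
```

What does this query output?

2163

sample_id=10: ✗
sample_id=11: ✓ → 178
sample_id=12: ✗
sample_id=13: ✗
sample_id=14: ✓ → 347
sample_id=15: ✗
sample_id=16: ✗
sample_id=17: ✓ → 385
sample_id=18: ✓ → 845
sample_id=19: ✗
sample_id=20: ✗
sample_id=21: ✗
sample_id=22: ✓ → 408
turbidity_sum = 178 + 347 + 385 + 845 + 408 = 2163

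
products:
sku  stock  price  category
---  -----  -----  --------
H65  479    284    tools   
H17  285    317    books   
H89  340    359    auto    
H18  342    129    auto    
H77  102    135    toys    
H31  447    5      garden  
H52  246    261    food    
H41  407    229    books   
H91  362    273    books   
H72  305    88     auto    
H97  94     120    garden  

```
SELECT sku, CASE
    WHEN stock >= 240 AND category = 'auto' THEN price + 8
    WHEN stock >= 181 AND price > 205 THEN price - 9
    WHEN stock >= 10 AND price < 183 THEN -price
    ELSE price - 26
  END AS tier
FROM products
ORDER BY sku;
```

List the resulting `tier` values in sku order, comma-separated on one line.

sku=H17: stock >= 181 AND price > 205 → 308
sku=H18: stock >= 240 AND category = 'auto' → 137
sku=H31: stock >= 10 AND price < 183 → -5
sku=H41: stock >= 181 AND price > 205 → 220
sku=H52: stock >= 181 AND price > 205 → 252
sku=H65: stock >= 181 AND price > 205 → 275
sku=H72: stock >= 240 AND category = 'auto' → 96
sku=H77: stock >= 10 AND price < 183 → -135
sku=H89: stock >= 240 AND category = 'auto' → 367
sku=H91: stock >= 181 AND price > 205 → 264
sku=H97: stock >= 10 AND price < 183 → -120

308, 137, -5, 220, 252, 275, 96, -135, 367, 264, -120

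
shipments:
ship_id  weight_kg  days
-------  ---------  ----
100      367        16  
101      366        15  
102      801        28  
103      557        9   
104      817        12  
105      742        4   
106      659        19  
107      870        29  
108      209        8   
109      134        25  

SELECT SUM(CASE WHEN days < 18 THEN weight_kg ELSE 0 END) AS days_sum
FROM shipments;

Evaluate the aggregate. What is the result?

3058

ship_id=100: ✓ → 367
ship_id=101: ✓ → 366
ship_id=102: ✗
ship_id=103: ✓ → 557
ship_id=104: ✓ → 817
ship_id=105: ✓ → 742
ship_id=106: ✗
ship_id=107: ✗
ship_id=108: ✓ → 209
ship_id=109: ✗
days_sum = 367 + 366 + 557 + 817 + 742 + 209 = 3058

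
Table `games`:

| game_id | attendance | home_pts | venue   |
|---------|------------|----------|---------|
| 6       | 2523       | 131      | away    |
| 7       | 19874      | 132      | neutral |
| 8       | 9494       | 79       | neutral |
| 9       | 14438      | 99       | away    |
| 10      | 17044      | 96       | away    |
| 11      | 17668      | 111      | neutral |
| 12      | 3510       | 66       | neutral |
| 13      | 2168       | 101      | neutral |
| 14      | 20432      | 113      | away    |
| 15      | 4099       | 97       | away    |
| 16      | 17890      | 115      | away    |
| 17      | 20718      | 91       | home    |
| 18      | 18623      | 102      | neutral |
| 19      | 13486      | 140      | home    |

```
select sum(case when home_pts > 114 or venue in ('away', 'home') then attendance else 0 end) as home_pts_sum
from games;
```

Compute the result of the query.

game_id=6: ✓ → 2523
game_id=7: ✓ → 19874
game_id=8: ✗
game_id=9: ✓ → 14438
game_id=10: ✓ → 17044
game_id=11: ✗
game_id=12: ✗
game_id=13: ✗
game_id=14: ✓ → 20432
game_id=15: ✓ → 4099
game_id=16: ✓ → 17890
game_id=17: ✓ → 20718
game_id=18: ✗
game_id=19: ✓ → 13486
home_pts_sum = 2523 + 19874 + 14438 + 17044 + 20432 + 4099 + 17890 + 20718 + 13486 = 130504

130504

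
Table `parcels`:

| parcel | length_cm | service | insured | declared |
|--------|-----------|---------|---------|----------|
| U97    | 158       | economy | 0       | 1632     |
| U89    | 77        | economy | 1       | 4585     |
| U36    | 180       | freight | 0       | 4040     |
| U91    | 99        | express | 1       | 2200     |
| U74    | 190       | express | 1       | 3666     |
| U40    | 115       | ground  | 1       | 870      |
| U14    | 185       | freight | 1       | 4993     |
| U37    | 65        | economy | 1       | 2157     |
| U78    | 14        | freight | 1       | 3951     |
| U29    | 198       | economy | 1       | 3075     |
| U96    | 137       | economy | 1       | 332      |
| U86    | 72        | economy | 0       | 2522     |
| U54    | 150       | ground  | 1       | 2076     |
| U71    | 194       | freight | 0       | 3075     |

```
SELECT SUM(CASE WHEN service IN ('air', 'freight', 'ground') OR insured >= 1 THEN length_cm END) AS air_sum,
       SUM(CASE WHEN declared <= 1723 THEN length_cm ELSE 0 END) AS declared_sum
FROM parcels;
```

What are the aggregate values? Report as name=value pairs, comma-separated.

air_sum=1604, declared_sum=410

[air_sum: service IN ('air', 'freight', 'ground') OR insured >= 1]
parcel=U97: ✗
parcel=U89: ✓ → 77
parcel=U36: ✓ → 180
parcel=U91: ✓ → 99
parcel=U74: ✓ → 190
parcel=U40: ✓ → 115
parcel=U14: ✓ → 185
parcel=U37: ✓ → 65
parcel=U78: ✓ → 14
parcel=U29: ✓ → 198
parcel=U96: ✓ → 137
parcel=U86: ✗
parcel=U54: ✓ → 150
parcel=U71: ✓ → 194
air_sum = 77 + 180 + 99 + 190 + 115 + 185 + 65 + 14 + 198 + 137 + 150 + 194 = 1604
—
[declared_sum: declared <= 1723]
parcel=U97: ✓ → 158
parcel=U89: ✗
parcel=U36: ✗
parcel=U91: ✗
parcel=U74: ✗
parcel=U40: ✓ → 115
parcel=U14: ✗
parcel=U37: ✗
parcel=U78: ✗
parcel=U29: ✗
parcel=U96: ✓ → 137
parcel=U86: ✗
parcel=U54: ✗
parcel=U71: ✗
declared_sum = 158 + 115 + 137 = 410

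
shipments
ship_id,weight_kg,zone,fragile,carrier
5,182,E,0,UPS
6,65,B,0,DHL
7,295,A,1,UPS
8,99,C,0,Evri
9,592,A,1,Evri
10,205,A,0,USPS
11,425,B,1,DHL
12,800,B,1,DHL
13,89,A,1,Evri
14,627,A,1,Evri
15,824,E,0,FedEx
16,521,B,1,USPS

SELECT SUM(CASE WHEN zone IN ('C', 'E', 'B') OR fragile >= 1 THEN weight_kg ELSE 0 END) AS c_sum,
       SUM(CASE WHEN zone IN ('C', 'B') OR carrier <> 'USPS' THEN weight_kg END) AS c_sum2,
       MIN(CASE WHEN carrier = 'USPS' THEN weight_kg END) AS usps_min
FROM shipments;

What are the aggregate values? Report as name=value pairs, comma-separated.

[c_sum: zone IN ('C', 'E', 'B') OR fragile >= 1]
ship_id=5: ✓ → 182
ship_id=6: ✓ → 65
ship_id=7: ✓ → 295
ship_id=8: ✓ → 99
ship_id=9: ✓ → 592
ship_id=10: ✗
ship_id=11: ✓ → 425
ship_id=12: ✓ → 800
ship_id=13: ✓ → 89
ship_id=14: ✓ → 627
ship_id=15: ✓ → 824
ship_id=16: ✓ → 521
c_sum = 182 + 65 + 295 + 99 + 592 + 425 + 800 + 89 + 627 + 824 + 521 = 4519
—
[c_sum2: zone IN ('C', 'B') OR carrier <> 'USPS']
ship_id=5: ✓ → 182
ship_id=6: ✓ → 65
ship_id=7: ✓ → 295
ship_id=8: ✓ → 99
ship_id=9: ✓ → 592
ship_id=10: ✗
ship_id=11: ✓ → 425
ship_id=12: ✓ → 800
ship_id=13: ✓ → 89
ship_id=14: ✓ → 627
ship_id=15: ✓ → 824
ship_id=16: ✓ → 521
c_sum2 = 182 + 65 + 295 + 99 + 592 + 425 + 800 + 89 + 627 + 824 + 521 = 4519
—
[usps_min: carrier = 'USPS']
ship_id=5: ✗
ship_id=6: ✗
ship_id=7: ✗
ship_id=8: ✗
ship_id=9: ✗
ship_id=10: ✓ → 205
ship_id=11: ✗
ship_id=12: ✗
ship_id=13: ✗
ship_id=14: ✗
ship_id=15: ✗
ship_id=16: ✓ → 521
usps_min = MIN(205, 521) = 205

c_sum=4519, c_sum2=4519, usps_min=205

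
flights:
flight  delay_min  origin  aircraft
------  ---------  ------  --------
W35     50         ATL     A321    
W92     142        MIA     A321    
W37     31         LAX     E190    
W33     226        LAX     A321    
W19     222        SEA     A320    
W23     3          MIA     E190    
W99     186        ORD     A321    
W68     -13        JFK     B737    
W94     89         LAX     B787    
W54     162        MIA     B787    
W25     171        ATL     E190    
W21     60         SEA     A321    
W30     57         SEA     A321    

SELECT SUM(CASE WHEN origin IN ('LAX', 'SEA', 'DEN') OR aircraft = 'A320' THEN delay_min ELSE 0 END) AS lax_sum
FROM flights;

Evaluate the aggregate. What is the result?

685

flight=W35: ✗
flight=W92: ✗
flight=W37: ✓ → 31
flight=W33: ✓ → 226
flight=W19: ✓ → 222
flight=W23: ✗
flight=W99: ✗
flight=W68: ✗
flight=W94: ✓ → 89
flight=W54: ✗
flight=W25: ✗
flight=W21: ✓ → 60
flight=W30: ✓ → 57
lax_sum = 31 + 226 + 222 + 89 + 60 + 57 = 685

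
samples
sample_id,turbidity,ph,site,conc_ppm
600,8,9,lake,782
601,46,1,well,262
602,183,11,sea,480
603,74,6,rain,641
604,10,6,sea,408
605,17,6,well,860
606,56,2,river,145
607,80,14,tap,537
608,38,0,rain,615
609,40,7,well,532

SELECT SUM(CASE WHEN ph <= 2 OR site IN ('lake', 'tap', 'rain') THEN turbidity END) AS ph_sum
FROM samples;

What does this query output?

302

sample_id=600: ✓ → 8
sample_id=601: ✓ → 46
sample_id=602: ✗
sample_id=603: ✓ → 74
sample_id=604: ✗
sample_id=605: ✗
sample_id=606: ✓ → 56
sample_id=607: ✓ → 80
sample_id=608: ✓ → 38
sample_id=609: ✗
ph_sum = 8 + 46 + 74 + 56 + 80 + 38 = 302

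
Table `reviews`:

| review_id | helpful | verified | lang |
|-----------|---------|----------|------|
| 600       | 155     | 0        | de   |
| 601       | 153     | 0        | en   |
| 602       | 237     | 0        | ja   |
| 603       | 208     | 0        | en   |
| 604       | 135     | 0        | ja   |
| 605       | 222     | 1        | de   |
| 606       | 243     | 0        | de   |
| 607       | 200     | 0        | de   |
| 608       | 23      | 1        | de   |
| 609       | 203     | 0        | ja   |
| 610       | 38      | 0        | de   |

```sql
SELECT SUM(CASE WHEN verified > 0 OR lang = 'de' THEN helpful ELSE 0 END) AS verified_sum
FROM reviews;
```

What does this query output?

review_id=600: ✓ → 155
review_id=601: ✗
review_id=602: ✗
review_id=603: ✗
review_id=604: ✗
review_id=605: ✓ → 222
review_id=606: ✓ → 243
review_id=607: ✓ → 200
review_id=608: ✓ → 23
review_id=609: ✗
review_id=610: ✓ → 38
verified_sum = 155 + 222 + 243 + 200 + 23 + 38 = 881

881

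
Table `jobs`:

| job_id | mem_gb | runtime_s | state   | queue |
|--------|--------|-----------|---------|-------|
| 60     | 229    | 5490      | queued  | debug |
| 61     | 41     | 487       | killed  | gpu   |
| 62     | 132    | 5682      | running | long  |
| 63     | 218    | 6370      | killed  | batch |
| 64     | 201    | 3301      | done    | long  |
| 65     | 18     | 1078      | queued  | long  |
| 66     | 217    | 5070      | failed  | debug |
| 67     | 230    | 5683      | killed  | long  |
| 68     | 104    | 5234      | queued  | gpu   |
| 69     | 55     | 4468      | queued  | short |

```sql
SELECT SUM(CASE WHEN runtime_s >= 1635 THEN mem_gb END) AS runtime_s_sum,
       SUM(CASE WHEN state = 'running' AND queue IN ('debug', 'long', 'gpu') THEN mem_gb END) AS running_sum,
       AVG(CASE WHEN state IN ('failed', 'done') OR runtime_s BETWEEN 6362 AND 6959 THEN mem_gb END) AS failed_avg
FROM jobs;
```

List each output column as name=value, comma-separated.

runtime_s_sum=1386, running_sum=132, failed_avg=212

[runtime_s_sum: runtime_s >= 1635]
job_id=60: ✓ → 229
job_id=61: ✗
job_id=62: ✓ → 132
job_id=63: ✓ → 218
job_id=64: ✓ → 201
job_id=65: ✗
job_id=66: ✓ → 217
job_id=67: ✓ → 230
job_id=68: ✓ → 104
job_id=69: ✓ → 55
runtime_s_sum = 229 + 132 + 218 + 201 + 217 + 230 + 104 + 55 = 1386
—
[running_sum: state = 'running' AND queue IN ('debug', 'long', 'gpu')]
job_id=60: ✗
job_id=61: ✗
job_id=62: ✓ → 132
job_id=63: ✗
job_id=64: ✗
job_id=65: ✗
job_id=66: ✗
job_id=67: ✗
job_id=68: ✗
job_id=69: ✗
running_sum = 132
—
[failed_avg: state IN ('failed', 'done') OR runtime_s BETWEEN 6362 AND 6959]
job_id=60: ✗
job_id=61: ✗
job_id=62: ✗
job_id=63: ✓ → 218
job_id=64: ✓ → 201
job_id=65: ✗
job_id=66: ✓ → 217
job_id=67: ✗
job_id=68: ✗
job_id=69: ✗
failed_avg = (218 + 201 + 217) / 3 = 212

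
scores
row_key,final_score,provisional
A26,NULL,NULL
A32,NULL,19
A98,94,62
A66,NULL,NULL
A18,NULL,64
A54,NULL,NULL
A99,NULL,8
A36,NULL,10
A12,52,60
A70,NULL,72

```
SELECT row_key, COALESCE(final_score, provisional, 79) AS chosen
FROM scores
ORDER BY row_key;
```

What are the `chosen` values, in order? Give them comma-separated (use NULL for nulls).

52, 64, 79, 19, 10, 79, 79, 72, 94, 8

row_key=A12: final_score=52 → 52
row_key=A18: final_score=NULL, provisional=64 → 64
row_key=A26: final_score=NULL, provisional=NULL, → literal 79 → 79
row_key=A32: final_score=NULL, provisional=19 → 19
row_key=A36: final_score=NULL, provisional=10 → 10
row_key=A54: final_score=NULL, provisional=NULL, → literal 79 → 79
row_key=A66: final_score=NULL, provisional=NULL, → literal 79 → 79
row_key=A70: final_score=NULL, provisional=72 → 72
row_key=A98: final_score=94 → 94
row_key=A99: final_score=NULL, provisional=8 → 8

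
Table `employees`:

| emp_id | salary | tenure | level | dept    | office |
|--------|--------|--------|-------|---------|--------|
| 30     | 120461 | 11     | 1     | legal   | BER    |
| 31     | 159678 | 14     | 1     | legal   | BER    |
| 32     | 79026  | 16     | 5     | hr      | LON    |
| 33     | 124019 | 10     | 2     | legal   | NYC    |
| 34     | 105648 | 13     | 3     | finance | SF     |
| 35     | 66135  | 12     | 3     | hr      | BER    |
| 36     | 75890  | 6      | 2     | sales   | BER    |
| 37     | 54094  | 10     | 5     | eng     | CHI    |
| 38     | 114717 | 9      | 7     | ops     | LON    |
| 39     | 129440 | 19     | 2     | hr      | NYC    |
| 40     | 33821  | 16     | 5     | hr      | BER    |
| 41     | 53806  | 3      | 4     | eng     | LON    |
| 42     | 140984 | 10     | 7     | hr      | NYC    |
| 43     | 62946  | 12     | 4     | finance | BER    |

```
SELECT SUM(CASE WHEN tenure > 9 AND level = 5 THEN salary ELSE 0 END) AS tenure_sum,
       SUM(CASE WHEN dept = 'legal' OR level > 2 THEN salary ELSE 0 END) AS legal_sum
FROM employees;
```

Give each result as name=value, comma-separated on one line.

[tenure_sum: tenure > 9 AND level = 5]
emp_id=30: ✗
emp_id=31: ✗
emp_id=32: ✓ → 79026
emp_id=33: ✗
emp_id=34: ✗
emp_id=35: ✗
emp_id=36: ✗
emp_id=37: ✓ → 54094
emp_id=38: ✗
emp_id=39: ✗
emp_id=40: ✓ → 33821
emp_id=41: ✗
emp_id=42: ✗
emp_id=43: ✗
tenure_sum = 79026 + 54094 + 33821 = 166941
—
[legal_sum: dept = 'legal' OR level > 2]
emp_id=30: ✓ → 120461
emp_id=31: ✓ → 159678
emp_id=32: ✓ → 79026
emp_id=33: ✓ → 124019
emp_id=34: ✓ → 105648
emp_id=35: ✓ → 66135
emp_id=36: ✗
emp_id=37: ✓ → 54094
emp_id=38: ✓ → 114717
emp_id=39: ✗
emp_id=40: ✓ → 33821
emp_id=41: ✓ → 53806
emp_id=42: ✓ → 140984
emp_id=43: ✓ → 62946
legal_sum = 120461 + 159678 + 79026 + 124019 + 105648 + 66135 + 54094 + 114717 + 33821 + 53806 + 140984 + 62946 = 1115335

tenure_sum=166941, legal_sum=1115335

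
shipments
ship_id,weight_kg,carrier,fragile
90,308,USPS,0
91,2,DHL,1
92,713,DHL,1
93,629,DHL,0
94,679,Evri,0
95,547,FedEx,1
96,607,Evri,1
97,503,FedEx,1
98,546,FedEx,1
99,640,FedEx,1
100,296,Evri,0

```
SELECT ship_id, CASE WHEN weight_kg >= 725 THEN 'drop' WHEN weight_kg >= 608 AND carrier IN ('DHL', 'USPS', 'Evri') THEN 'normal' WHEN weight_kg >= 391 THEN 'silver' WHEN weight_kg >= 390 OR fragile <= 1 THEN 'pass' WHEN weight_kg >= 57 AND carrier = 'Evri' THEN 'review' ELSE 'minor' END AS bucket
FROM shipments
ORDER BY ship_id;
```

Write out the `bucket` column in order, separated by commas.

pass, pass, normal, normal, normal, silver, silver, silver, silver, silver, pass

ship_id=90: weight_kg >= 390 OR fragile <= 1 → pass
ship_id=91: weight_kg >= 390 OR fragile <= 1 → pass
ship_id=92: weight_kg >= 608 AND carrier IN ('DHL', 'USPS', 'Evri') → normal
ship_id=93: weight_kg >= 608 AND carrier IN ('DHL', 'USPS', 'Evri') → normal
ship_id=94: weight_kg >= 608 AND carrier IN ('DHL', 'USPS', 'Evri') → normal
ship_id=95: weight_kg >= 391 → silver
ship_id=96: weight_kg >= 391 → silver
ship_id=97: weight_kg >= 391 → silver
ship_id=98: weight_kg >= 391 → silver
ship_id=99: weight_kg >= 391 → silver
ship_id=100: weight_kg >= 390 OR fragile <= 1 → pass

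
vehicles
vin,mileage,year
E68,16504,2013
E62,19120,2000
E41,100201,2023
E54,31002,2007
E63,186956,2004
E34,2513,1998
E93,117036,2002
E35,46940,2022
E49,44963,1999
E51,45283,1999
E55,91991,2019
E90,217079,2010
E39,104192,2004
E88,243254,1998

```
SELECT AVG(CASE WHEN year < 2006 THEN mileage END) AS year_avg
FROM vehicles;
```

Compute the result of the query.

95414.625

vin=E68: ✗
vin=E62: ✓ → 19120
vin=E41: ✗
vin=E54: ✗
vin=E63: ✓ → 186956
vin=E34: ✓ → 2513
vin=E93: ✓ → 117036
vin=E35: ✗
vin=E49: ✓ → 44963
vin=E51: ✓ → 45283
vin=E55: ✗
vin=E90: ✗
vin=E39: ✓ → 104192
vin=E88: ✓ → 243254
year_avg = (19120 + 186956 + 2513 + 117036 + 44963 + 45283 + 104192 + 243254) / 8 = 95414.625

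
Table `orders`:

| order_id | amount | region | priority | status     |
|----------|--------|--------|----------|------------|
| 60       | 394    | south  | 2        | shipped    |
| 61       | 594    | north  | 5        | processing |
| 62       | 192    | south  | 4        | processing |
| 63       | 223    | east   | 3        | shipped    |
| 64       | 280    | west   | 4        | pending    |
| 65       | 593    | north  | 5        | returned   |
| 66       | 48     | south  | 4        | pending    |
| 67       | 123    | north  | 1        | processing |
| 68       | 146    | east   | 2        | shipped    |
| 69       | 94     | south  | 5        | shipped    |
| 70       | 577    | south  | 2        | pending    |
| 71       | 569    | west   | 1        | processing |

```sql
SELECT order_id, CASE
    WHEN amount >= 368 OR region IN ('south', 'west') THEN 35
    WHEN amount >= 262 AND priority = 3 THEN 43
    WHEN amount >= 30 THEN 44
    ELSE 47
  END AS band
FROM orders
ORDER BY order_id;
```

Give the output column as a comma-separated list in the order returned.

35, 35, 35, 44, 35, 35, 35, 44, 44, 35, 35, 35

order_id=60: amount >= 368 OR region IN ('south', 'west') → 35
order_id=61: amount >= 368 OR region IN ('south', 'west') → 35
order_id=62: amount >= 368 OR region IN ('south', 'west') → 35
order_id=63: amount >= 30 → 44
order_id=64: amount >= 368 OR region IN ('south', 'west') → 35
order_id=65: amount >= 368 OR region IN ('south', 'west') → 35
order_id=66: amount >= 368 OR region IN ('south', 'west') → 35
order_id=67: amount >= 30 → 44
order_id=68: amount >= 30 → 44
order_id=69: amount >= 368 OR region IN ('south', 'west') → 35
order_id=70: amount >= 368 OR region IN ('south', 'west') → 35
order_id=71: amount >= 368 OR region IN ('south', 'west') → 35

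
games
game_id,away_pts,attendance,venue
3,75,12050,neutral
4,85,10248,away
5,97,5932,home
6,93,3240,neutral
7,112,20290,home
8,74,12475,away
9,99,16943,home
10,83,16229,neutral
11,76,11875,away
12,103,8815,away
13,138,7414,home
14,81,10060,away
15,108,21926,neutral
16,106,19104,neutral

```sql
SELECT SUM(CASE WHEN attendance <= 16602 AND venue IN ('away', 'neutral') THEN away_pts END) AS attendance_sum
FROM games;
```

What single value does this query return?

670

game_id=3: ✓ → 75
game_id=4: ✓ → 85
game_id=5: ✗
game_id=6: ✓ → 93
game_id=7: ✗
game_id=8: ✓ → 74
game_id=9: ✗
game_id=10: ✓ → 83
game_id=11: ✓ → 76
game_id=12: ✓ → 103
game_id=13: ✗
game_id=14: ✓ → 81
game_id=15: ✗
game_id=16: ✗
attendance_sum = 75 + 85 + 93 + 74 + 83 + 76 + 103 + 81 = 670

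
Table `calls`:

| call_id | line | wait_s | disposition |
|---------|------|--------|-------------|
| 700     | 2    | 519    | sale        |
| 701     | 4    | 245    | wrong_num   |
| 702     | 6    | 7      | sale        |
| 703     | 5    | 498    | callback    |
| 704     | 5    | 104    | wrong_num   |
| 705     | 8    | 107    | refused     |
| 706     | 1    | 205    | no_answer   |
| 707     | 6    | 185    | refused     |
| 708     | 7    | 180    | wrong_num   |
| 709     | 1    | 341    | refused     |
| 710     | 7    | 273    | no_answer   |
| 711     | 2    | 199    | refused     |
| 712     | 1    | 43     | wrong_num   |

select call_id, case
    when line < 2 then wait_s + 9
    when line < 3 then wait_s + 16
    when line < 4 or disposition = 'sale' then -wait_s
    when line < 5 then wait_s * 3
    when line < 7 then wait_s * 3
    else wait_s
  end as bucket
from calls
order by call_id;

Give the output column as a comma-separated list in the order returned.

call_id=700: line < 3 → 535
call_id=701: line < 5 → 735
call_id=702: line < 4 or disposition = 'sale' → -7
call_id=703: line < 7 → 1494
call_id=704: line < 7 → 312
call_id=705: ELSE → 107
call_id=706: line < 2 → 214
call_id=707: line < 7 → 555
call_id=708: ELSE → 180
call_id=709: line < 2 → 350
call_id=710: ELSE → 273
call_id=711: line < 3 → 215
call_id=712: line < 2 → 52

535, 735, -7, 1494, 312, 107, 214, 555, 180, 350, 273, 215, 52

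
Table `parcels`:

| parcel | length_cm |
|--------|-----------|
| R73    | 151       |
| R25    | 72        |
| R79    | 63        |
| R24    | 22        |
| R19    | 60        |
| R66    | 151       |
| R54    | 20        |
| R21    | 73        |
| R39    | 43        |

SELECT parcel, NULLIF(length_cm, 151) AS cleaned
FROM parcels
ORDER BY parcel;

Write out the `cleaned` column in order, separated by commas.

60, 73, 22, 72, 43, 20, NULL, NULL, 63

parcel=R19: length_cm=60 vs 151: differ → 60
parcel=R21: length_cm=73 vs 151: differ → 73
parcel=R24: length_cm=22 vs 151: differ → 22
parcel=R25: length_cm=72 vs 151: differ → 72
parcel=R39: length_cm=43 vs 151: differ → 43
parcel=R54: length_cm=20 vs 151: differ → 20
parcel=R66: length_cm=151 vs 151: equal → NULL
parcel=R73: length_cm=151 vs 151: equal → NULL
parcel=R79: length_cm=63 vs 151: differ → 63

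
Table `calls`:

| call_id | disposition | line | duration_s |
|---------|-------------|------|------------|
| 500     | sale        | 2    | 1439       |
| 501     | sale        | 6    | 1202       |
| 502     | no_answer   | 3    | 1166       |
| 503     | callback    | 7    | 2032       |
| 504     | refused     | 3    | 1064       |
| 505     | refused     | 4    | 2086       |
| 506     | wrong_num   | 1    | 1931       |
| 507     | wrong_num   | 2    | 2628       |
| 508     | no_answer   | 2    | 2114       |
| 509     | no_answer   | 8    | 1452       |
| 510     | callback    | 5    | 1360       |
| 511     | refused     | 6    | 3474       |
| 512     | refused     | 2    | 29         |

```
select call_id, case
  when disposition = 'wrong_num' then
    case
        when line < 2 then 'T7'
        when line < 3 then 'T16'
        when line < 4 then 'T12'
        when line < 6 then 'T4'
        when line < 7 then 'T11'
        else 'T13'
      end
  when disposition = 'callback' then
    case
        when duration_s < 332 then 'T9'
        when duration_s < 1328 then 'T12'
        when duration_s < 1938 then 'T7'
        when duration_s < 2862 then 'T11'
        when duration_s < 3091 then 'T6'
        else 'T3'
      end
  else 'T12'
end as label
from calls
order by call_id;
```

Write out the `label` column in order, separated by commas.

T12, T12, T12, T11, T12, T12, T7, T16, T12, T12, T7, T12, T12

call_id=500: disposition='sale' → outer ELSE → T12
call_id=501: disposition='sale' → outer ELSE → T12
call_id=502: disposition='no_answer' → outer ELSE → T12
call_id=503: disposition='callback' → inner[duration_s < 2862] → T11
call_id=504: disposition='refused' → outer ELSE → T12
call_id=505: disposition='refused' → outer ELSE → T12
call_id=506: disposition='wrong_num' → inner[line < 2] → T7
call_id=507: disposition='wrong_num' → inner[line < 3] → T16
call_id=508: disposition='no_answer' → outer ELSE → T12
call_id=509: disposition='no_answer' → outer ELSE → T12
call_id=510: disposition='callback' → inner[duration_s < 1938] → T7
call_id=511: disposition='refused' → outer ELSE → T12
call_id=512: disposition='refused' → outer ELSE → T12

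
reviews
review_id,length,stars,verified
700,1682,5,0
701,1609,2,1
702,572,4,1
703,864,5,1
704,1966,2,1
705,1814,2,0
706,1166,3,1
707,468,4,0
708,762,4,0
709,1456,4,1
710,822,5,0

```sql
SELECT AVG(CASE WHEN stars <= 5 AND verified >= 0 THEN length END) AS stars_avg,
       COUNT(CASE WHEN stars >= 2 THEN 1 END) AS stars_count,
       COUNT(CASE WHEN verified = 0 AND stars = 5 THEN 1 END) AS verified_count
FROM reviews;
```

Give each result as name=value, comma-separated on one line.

stars_avg=1198.2727272727, stars_count=11, verified_count=2

[stars_avg: stars <= 5 AND verified >= 0]
review_id=700: ✓ → 1682
review_id=701: ✓ → 1609
review_id=702: ✓ → 572
review_id=703: ✓ → 864
review_id=704: ✓ → 1966
review_id=705: ✓ → 1814
review_id=706: ✓ → 1166
review_id=707: ✓ → 468
review_id=708: ✓ → 762
review_id=709: ✓ → 1456
review_id=710: ✓ → 822
stars_avg = (1682 + 1609 + 572 + 864 + 1966 + 1814 + 1166 + 468 + 762 + 1456 + 822) / 11 = 1198.2727272727
—
[stars_count: stars >= 2]
review_id=700: ✓ → 1
review_id=701: ✓ → 1
review_id=702: ✓ → 1
review_id=703: ✓ → 1
review_id=704: ✓ → 1
review_id=705: ✓ → 1
review_id=706: ✓ → 1
review_id=707: ✓ → 1
review_id=708: ✓ → 1
review_id=709: ✓ → 1
review_id=710: ✓ → 1
stars_count = COUNT(1, 1, 1, 1, 1, 1, 1, 1, 1, 1, 1) = 11
—
[verified_count: verified = 0 AND stars = 5]
review_id=700: ✓ → 1
review_id=701: ✗
review_id=702: ✗
review_id=703: ✗
review_id=704: ✗
review_id=705: ✗
review_id=706: ✗
review_id=707: ✗
review_id=708: ✗
review_id=709: ✗
review_id=710: ✓ → 1
verified_count = COUNT(1, 1) = 2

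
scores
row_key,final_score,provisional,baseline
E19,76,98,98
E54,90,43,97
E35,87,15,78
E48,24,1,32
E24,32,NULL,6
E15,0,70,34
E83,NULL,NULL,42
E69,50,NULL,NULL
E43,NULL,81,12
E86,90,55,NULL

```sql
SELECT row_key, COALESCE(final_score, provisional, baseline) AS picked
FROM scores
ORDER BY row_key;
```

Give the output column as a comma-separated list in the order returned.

0, 76, 32, 87, 81, 24, 90, 50, 42, 90

row_key=E15: final_score=0 → 0
row_key=E19: final_score=76 → 76
row_key=E24: final_score=32 → 32
row_key=E35: final_score=87 → 87
row_key=E43: final_score=NULL, provisional=81 → 81
row_key=E48: final_score=24 → 24
row_key=E54: final_score=90 → 90
row_key=E69: final_score=50 → 50
row_key=E83: final_score=NULL, provisional=NULL, baseline=42 → 42
row_key=E86: final_score=90 → 90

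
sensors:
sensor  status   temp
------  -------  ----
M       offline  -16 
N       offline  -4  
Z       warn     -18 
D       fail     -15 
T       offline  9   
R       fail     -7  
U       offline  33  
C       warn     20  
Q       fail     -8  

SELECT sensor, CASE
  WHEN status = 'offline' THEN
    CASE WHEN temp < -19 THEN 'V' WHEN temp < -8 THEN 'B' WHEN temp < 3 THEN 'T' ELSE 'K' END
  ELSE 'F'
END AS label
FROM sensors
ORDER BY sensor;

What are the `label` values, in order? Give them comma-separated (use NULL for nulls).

F, F, B, T, F, F, K, K, F

sensor=C: status='warn' → outer ELSE → F
sensor=D: status='fail' → outer ELSE → F
sensor=M: status='offline' → inner[temp < -8] → B
sensor=N: status='offline' → inner[temp < 3] → T
sensor=Q: status='fail' → outer ELSE → F
sensor=R: status='fail' → outer ELSE → F
sensor=T: status='offline' → inner[ELSE] → K
sensor=U: status='offline' → inner[ELSE] → K
sensor=Z: status='warn' → outer ELSE → F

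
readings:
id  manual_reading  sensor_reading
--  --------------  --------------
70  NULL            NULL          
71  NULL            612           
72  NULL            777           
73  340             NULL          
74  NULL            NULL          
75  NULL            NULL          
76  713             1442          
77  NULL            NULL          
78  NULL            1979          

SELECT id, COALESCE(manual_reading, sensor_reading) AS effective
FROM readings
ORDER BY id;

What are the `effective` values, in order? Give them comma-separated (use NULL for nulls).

NULL, 612, 777, 340, NULL, NULL, 713, NULL, 1979

id=70: manual_reading=NULL, sensor_reading=NULL (all NULL) → NULL
id=71: manual_reading=NULL, sensor_reading=612 → 612
id=72: manual_reading=NULL, sensor_reading=777 → 777
id=73: manual_reading=340 → 340
id=74: manual_reading=NULL, sensor_reading=NULL (all NULL) → NULL
id=75: manual_reading=NULL, sensor_reading=NULL (all NULL) → NULL
id=76: manual_reading=713 → 713
id=77: manual_reading=NULL, sensor_reading=NULL (all NULL) → NULL
id=78: manual_reading=NULL, sensor_reading=1979 → 1979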